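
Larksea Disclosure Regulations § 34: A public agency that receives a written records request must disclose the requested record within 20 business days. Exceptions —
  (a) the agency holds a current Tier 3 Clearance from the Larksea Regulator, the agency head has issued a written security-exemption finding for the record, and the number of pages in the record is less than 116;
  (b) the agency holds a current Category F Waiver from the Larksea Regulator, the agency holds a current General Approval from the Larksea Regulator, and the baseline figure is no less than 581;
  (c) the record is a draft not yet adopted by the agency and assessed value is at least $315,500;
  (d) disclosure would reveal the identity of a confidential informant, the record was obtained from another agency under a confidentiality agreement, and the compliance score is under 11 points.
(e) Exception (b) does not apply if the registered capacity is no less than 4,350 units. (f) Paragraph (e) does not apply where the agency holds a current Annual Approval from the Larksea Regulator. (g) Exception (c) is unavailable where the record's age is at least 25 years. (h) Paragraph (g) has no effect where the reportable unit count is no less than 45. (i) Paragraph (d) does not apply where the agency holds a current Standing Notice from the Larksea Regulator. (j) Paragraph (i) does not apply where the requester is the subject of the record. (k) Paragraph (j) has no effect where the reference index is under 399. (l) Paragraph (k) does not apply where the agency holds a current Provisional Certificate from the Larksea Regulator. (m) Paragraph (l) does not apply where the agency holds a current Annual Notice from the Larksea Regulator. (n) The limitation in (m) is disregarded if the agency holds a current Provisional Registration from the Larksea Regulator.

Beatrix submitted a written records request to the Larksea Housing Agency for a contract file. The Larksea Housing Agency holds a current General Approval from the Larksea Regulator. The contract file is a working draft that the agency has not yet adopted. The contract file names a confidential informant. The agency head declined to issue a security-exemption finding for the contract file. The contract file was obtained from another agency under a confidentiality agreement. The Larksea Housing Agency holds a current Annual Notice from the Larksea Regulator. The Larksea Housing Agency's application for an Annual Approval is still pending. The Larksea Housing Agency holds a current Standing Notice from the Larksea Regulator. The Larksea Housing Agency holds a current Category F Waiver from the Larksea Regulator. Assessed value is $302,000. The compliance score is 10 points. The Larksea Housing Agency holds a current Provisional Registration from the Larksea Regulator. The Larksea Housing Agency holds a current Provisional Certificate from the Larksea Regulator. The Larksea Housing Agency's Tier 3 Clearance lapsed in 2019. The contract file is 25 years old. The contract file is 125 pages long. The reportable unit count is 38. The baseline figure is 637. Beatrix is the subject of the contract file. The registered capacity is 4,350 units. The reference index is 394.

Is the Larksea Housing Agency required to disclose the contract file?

No — exception (d) applies; the Larksea Housing Agency is not required to disclose the contract file.

Exception (a) requires that the agency holds a current Tier 3 Clearance from the Larksea Regulator; but no current Tier 3 Clearance is held, so (a) is unavailable.
Exception (b): a current Category F Waiver is held; a current General Approval is held; the baseline figure is 637, meeting the 581 threshold — every condition holds. Turning to paragraphs (e)–(f): (e) applies — the registered capacity is 4,350 units, meeting the 4,350 units threshold. (f) does not operate here (there is no Annual Approval in force), so (e) stands. So (b) is unavailable.
Exception (c) requires that assessed value is at least $315,500; but assessed value is $302,000, short of $315,500, so (c) is unavailable.
All of (d)'s requirements are met (the contract file names a confidential informant; the contract file was obtained under a confidentiality agreement; the compliance score is 10 points, under the 11 points limit). As to paragraphs (i)–(n): (i) would limit (d) — a current Standing Notice is held — but (j) sets (i) aside: (j) operates against (i): Beatrix is the subject of the contract file. (k) applies (the reference index is 394, under the 399 limit), but is set aside by (l): (l) is triggered — a current Provisional Certificate is held. (m) would limit (l) — a current Annual Notice is held — but (n) sets (m) aside: (n) is triggered — a current Provisional Registration is held. So (d) applies.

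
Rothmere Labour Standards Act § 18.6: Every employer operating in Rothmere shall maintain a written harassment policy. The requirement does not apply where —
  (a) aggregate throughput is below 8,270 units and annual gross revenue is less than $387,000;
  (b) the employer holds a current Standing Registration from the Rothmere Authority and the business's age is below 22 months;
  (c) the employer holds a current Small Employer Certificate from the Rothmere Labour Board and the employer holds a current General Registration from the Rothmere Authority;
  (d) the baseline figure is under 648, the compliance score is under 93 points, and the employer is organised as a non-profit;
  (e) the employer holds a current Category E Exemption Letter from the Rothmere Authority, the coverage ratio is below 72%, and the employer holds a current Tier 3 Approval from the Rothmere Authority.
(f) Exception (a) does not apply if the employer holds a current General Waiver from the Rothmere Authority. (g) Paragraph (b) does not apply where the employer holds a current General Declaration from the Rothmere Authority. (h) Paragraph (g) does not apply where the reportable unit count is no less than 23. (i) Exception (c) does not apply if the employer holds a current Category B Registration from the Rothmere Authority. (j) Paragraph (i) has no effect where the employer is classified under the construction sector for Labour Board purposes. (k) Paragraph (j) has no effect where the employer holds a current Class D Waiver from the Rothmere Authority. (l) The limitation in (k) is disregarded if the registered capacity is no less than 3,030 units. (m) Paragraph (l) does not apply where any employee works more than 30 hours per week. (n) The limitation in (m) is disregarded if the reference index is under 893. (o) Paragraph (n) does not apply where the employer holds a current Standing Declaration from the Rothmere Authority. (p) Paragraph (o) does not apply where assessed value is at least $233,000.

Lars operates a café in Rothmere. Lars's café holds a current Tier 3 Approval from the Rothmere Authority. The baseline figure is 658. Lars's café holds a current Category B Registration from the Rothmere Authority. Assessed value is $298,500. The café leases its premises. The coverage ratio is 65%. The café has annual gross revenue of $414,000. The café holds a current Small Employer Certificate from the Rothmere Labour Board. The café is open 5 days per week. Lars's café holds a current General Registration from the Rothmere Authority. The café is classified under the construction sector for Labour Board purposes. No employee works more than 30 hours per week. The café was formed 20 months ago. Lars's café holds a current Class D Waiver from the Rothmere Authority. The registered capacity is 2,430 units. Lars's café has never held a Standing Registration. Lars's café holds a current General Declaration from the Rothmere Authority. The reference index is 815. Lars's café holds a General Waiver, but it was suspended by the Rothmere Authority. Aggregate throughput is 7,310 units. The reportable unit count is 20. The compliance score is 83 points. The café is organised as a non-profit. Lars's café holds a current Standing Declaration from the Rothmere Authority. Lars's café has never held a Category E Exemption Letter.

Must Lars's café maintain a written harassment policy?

Exception (a) fails — annual gross revenue is $414,000, not less than $387,000.
Exception (b) requires that the employer holds a current Standing Registration from the Rothmere Authority; but the Standing Registration is not current, so (b) is unavailable.
Exception (c): a current Small Employer Certificate is held; a current General Registration is held — every condition holds. Turning to paragraphs (i)–(p): (i) operates against (c): a current Category B Registration is held. (j) would limit (i) — the café is classified under the construction sector — but (k) sets (j) aside: (k) operates against (j): a current Class D Waiver is held. (l) is not engaged (the registered capacity is 2,430 units, short of 3,030 units), so (k) stands. Exception (c) does not apply.
Exception (d) does not apply: the baseline figure is 658, not under 648.
Exception (e) fails — the Category E Exemption Letter is not current.
No exception applies. The general rule governs.

Yes — Lars's café must maintain a written harassment policy.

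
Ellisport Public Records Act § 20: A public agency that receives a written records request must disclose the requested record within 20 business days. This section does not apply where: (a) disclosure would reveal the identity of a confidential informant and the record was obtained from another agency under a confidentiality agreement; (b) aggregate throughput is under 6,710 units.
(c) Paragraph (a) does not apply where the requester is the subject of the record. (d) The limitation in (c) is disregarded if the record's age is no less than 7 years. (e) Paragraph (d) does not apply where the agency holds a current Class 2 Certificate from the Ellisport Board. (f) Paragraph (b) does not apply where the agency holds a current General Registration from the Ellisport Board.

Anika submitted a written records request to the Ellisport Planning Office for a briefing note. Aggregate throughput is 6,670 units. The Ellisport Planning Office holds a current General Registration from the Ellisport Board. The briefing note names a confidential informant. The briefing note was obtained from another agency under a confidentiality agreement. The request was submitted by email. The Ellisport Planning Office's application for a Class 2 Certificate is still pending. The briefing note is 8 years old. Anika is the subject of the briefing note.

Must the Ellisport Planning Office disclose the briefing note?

Exception (a)'s conditions are all satisfied: the briefing note names a confidential informant; the briefing note was obtained under a confidentiality agreement. Considering the limiting provisions: (c) is engaged (Anika is the subject of the briefing note), but is overridden by (d): (d) operates against (c): the record's age is 8 years, meeting the 7 years threshold. (e) is not engaged (there is no Class 2 Certificate in force), so (d) stands. So (a) applies.
Exception (b)'s conditions are all satisfied: aggregate throughput is 6,670 units, under the 6,710 units limit. However, paragraph (f) must be considered: (f) is triggered — a current General Registration is held. Exception (b) does not apply.

No — exception (a) applies; the Ellisport Planning Office is not required to disclose the briefing note.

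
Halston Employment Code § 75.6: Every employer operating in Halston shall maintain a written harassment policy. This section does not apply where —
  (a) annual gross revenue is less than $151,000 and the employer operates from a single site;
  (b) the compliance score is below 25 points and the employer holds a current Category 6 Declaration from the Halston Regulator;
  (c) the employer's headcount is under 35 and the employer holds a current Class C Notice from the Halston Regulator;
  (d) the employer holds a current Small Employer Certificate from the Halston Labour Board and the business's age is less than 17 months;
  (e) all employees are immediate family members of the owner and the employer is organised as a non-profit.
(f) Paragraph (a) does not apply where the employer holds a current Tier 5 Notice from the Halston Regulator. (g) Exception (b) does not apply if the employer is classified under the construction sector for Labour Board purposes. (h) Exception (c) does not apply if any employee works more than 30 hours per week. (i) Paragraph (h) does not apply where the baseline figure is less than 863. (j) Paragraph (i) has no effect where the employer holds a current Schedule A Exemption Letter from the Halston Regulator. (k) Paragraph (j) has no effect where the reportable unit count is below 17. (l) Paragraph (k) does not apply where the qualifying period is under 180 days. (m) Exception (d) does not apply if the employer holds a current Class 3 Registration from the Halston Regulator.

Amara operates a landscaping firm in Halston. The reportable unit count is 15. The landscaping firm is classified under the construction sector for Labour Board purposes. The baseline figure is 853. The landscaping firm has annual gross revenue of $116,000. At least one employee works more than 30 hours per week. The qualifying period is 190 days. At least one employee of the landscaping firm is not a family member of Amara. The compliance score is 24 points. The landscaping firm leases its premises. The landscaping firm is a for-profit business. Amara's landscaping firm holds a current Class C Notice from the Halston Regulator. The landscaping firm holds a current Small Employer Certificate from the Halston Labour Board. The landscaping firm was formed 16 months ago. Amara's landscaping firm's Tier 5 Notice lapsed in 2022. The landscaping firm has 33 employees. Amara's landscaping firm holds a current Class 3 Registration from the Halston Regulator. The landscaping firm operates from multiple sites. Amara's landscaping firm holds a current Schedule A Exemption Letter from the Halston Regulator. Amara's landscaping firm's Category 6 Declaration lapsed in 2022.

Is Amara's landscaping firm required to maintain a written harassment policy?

No — exception (c) applies; Amara's landscaping firm is not required to maintain a written harassment policy.

Exception (a) fails — the employer operates from multiple sites.
Exception (b) fails — the Category 6 Declaration is not current.
Exception (c): the employer's headcount is 33, under the 35 limit; a current Class C Notice is held — every condition holds. Applying paragraphs (h)–(l): (h) operates (at least one employee exceeds 30 hours/week), but is set aside by (i): (i) operates against (h): the baseline figure is 853, less than the 863 limit. (j) would limit (i) — a current Schedule A Exemption Letter is held — but (k) sets (j) aside: (k) operates against (j): the reportable unit count is 15, below the 17 limit. (l) does not operate here (the qualifying period is 190 days, not under 180 days), so (k) stands. So (c) applies.
Exception (d)'s conditions are all satisfied: a current Small Employer Certificate is held; the business's age is 16 months, less than the 17 months limit. But: (m) applies — a current Class 3 Registration is held. (d) is therefore removed.
Exception (e) requires that all employees are immediate family members of the owner; but at least one employee is not a family member, so (e) is unavailable.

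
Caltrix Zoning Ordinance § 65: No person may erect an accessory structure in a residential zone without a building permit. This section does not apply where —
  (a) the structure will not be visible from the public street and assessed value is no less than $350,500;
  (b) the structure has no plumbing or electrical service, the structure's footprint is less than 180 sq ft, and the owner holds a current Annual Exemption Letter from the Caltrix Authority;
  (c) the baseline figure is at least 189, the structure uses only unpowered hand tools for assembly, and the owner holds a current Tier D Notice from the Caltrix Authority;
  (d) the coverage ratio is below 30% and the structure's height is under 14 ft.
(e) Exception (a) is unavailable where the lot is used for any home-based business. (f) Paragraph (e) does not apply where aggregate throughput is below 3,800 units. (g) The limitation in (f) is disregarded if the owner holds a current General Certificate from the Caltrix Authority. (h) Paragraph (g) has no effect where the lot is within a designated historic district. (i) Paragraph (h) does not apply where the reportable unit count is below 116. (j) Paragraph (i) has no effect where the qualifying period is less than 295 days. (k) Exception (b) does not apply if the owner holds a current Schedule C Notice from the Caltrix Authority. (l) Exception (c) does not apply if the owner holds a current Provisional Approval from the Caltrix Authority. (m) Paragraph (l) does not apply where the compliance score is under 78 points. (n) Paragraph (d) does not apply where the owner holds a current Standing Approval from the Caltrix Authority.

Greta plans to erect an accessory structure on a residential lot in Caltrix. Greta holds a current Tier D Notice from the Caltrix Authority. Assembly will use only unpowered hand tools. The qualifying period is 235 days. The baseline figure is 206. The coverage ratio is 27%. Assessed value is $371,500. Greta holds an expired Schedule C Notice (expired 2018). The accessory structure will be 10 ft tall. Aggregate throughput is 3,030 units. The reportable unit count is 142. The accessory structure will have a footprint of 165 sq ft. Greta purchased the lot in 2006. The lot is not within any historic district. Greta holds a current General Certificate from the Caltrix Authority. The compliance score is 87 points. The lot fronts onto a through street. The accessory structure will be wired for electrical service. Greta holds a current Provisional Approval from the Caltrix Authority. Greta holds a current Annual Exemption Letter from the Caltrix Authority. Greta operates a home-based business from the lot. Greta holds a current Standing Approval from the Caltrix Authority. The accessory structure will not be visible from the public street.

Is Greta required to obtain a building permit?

Exception (a)'s conditions are all satisfied: the structure will not be visible from the street; assessed value is $371,500, meeting the $350,500 threshold. However, paragraphs (e)–(j) must be considered: (e) operates against (a): a home-based business operates on the lot. (f) would limit (e) — aggregate throughput is 3,030 units, below the 3,800 units limit — but (g) sets (f) aside: (g) operates against (f): a current General Certificate is held. (h) is not triggered (the lot is not in a historic district), so (g) stands. So (a) is unavailable.
Exception (b) does not apply: electrical service is planned.
Exception (c) is satisfied on its face — the baseline figure is 206, meeting the 189 threshold; assembly uses only hand tools; a current Tier D Notice is held. Turning to paragraphs (l)–(m): (l) is engaged — a current Provisional Approval is held. (m), which would lift (l), does not operate here — the compliance score is 87 points, not under 78 points. Exception (c) does not apply.
All of (d)'s requirements are met (the coverage ratio is 27%, below the 30% limit; the structure's height is 10 ft, under the 14 ft limit). But: (n) operates against (d): a current Standing Approval is held. (d) is therefore removed.
No exception displaces § 65.

Yes — Greta must obtain a building permit.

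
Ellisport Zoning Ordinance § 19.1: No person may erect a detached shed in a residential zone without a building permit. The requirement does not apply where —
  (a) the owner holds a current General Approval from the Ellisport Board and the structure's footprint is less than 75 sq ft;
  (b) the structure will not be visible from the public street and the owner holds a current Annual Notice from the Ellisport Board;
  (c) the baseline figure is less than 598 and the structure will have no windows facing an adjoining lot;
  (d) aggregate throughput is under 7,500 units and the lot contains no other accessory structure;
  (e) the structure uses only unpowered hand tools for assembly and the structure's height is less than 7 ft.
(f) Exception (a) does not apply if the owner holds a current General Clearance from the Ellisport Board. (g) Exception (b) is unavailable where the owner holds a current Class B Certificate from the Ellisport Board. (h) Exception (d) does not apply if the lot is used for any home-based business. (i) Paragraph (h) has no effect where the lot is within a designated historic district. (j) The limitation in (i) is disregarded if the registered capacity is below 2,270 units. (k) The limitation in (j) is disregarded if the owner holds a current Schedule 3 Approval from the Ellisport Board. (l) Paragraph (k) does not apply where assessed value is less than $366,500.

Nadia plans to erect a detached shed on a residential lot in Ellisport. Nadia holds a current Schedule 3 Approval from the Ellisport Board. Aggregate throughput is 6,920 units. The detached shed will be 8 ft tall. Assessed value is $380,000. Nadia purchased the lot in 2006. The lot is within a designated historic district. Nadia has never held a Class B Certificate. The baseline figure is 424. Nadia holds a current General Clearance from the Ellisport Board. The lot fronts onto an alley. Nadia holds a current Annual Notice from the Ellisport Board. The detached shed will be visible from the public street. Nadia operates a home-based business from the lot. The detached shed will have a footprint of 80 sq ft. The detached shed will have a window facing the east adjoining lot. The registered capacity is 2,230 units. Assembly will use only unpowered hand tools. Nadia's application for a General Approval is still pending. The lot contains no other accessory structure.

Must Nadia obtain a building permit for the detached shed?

Exception (a) requires that the owner holds a current General Approval from the Ellisport Board; but there is no General Approval in force, so (a) is unavailable.
Exception (b) does not apply: the structure will be visible from the street.
Exception (c) does not apply: a window faces an adjoining lot.
Exception (d)'s conditions are all satisfied: aggregate throughput is 6,920 units, under the 7,500 units limit; the lot has no other accessory structure. As to paragraphs (h)–(l): (h) operates (a home-based business operates on the lot), but is set aside by (i): (i) operates — the lot is in a historic district. (j) would limit (i) — the registered capacity is 2,230 units, below the 2,270 units limit — but (k) sets (j) aside: (k) is triggered — a current Schedule 3 Approval is held. (l) does not operate here (assessed value is $380,000, not less than $366,500), so (k) stands. (d) remains available.
Exception (e) does not apply: the structure's height is 8 ft, not less than 7 ft.

No — exception (d) applies; Nadia does not need a building permit.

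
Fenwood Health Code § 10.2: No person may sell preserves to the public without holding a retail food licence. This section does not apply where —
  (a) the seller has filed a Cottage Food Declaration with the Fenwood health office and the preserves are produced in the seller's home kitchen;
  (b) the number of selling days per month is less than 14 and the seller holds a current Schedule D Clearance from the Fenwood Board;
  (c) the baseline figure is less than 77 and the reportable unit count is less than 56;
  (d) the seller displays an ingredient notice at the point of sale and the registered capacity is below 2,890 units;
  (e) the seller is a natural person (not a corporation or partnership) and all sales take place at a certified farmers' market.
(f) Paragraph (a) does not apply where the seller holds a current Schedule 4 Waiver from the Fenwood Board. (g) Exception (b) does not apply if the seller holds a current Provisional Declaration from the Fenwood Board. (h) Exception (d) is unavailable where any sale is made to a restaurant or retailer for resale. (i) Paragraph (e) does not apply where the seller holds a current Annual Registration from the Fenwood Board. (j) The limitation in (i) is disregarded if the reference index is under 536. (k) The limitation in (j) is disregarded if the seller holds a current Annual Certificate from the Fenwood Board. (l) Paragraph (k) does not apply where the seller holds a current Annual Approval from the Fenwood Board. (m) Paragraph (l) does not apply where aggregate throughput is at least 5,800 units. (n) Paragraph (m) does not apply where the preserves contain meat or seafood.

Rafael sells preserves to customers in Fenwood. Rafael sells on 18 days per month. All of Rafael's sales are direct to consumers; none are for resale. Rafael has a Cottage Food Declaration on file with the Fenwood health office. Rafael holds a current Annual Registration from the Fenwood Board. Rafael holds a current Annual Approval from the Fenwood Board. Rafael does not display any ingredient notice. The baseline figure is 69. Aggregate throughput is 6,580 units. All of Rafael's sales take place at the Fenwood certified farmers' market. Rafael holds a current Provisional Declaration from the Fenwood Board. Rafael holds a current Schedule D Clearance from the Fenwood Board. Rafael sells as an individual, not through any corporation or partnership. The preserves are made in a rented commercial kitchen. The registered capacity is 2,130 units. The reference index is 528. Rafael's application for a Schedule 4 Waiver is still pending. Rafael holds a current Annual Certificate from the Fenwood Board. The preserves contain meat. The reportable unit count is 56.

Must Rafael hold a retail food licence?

Exception (a) fails — the preserves are made in a commercial kitchen, not a home kitchen.
Exception (b) requires that the number of selling days per month is less than 14; but the number of selling days per month is 18, not less than 14, so (b) is unavailable.
Exception (c) fails — the reportable unit count is 56, not less than 56.
Exception (d) fails — no ingredient notice is displayed.
All of (e)'s requirements are met (the seller is a natural person; all sales are at a certified farmers' market). As to paragraphs (i)–(n): (i) would limit (e) — a current Annual Registration is held — but (j) sets (i) aside: (j) operates against (i): the reference index is 528, under the 536 limit. (k) operates (a current Annual Certificate is held), but is overridden by (l): (l) operates against (k): a current Annual Approval is held. (m) operates (aggregate throughput is 6,580 units, meeting the 5,800 units threshold), but is displaced by (n): (n) is triggered — the preserves contain meat. So (e) applies.

No — exception (e) applies; Rafael is not required to hold a retail food licence.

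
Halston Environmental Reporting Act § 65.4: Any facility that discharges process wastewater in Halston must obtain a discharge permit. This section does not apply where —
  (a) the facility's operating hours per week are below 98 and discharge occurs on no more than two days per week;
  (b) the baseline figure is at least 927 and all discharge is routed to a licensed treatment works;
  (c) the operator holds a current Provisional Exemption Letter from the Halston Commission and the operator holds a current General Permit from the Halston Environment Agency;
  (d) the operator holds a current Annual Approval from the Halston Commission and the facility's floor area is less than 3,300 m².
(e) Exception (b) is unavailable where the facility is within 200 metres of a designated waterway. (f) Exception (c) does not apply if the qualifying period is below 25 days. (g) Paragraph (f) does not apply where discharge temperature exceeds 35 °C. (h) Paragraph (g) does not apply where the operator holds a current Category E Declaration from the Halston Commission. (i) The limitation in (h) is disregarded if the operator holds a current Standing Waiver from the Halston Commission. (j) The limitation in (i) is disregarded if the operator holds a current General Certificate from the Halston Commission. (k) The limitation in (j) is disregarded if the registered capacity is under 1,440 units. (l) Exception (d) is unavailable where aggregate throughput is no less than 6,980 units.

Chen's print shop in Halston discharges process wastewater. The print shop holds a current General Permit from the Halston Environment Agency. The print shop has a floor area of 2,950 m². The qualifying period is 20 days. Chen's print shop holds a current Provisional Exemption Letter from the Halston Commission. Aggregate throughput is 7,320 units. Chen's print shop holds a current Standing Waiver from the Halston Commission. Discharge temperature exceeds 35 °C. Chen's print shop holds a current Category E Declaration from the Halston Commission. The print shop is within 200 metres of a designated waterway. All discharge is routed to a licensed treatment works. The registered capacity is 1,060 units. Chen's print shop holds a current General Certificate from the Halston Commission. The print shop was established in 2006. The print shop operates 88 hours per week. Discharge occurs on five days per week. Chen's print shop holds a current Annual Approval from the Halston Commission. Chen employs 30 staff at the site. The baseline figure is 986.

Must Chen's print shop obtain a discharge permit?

Exception (a) requires that discharge occurs on no more than two days per week; but discharge occurs on five days per week, so (a) is unavailable.
Exception (b): the baseline figure is 986, meeting the 927 threshold; discharge is routed to a licensed treatment works — every condition holds. Turning to paragraph (e): (e) is engaged — the print shop is within 200 m of a designated waterway. Exception (b) does not apply.
Exception (c)'s conditions are all satisfied: a current Provisional Exemption Letter is held; a current General Permit is held. As to paragraphs (f)–(k): (f) would limit (c) — the qualifying period is 20 days, below the 25 days limit — but (g) sets (f) aside: (g) applies — discharge temperature exceeds 35 °C. (h) would limit (g) — a current Category E Declaration is held — but (i) sets (h) aside: (i) is engaged — a current Standing Waiver is held. (j) would limit (i) — a current General Certificate is held — but (k) sets (j) aside: (k) operates against (j): the registered capacity is 1,060 units, under the 1,440 units limit. So (c) applies.
Exception (d)'s conditions are all satisfied: a current Annual Approval is held; the facility's floor area is 2,950 m², less than the 3,300 m² limit. However, paragraph (l) must be considered: (l) operates against (d): aggregate throughput is 7,320 units, meeting the 6,980 units threshold. (d) is therefore removed.

No — exception (c) applies; Chen's print shop is not required to obtain a discharge permit.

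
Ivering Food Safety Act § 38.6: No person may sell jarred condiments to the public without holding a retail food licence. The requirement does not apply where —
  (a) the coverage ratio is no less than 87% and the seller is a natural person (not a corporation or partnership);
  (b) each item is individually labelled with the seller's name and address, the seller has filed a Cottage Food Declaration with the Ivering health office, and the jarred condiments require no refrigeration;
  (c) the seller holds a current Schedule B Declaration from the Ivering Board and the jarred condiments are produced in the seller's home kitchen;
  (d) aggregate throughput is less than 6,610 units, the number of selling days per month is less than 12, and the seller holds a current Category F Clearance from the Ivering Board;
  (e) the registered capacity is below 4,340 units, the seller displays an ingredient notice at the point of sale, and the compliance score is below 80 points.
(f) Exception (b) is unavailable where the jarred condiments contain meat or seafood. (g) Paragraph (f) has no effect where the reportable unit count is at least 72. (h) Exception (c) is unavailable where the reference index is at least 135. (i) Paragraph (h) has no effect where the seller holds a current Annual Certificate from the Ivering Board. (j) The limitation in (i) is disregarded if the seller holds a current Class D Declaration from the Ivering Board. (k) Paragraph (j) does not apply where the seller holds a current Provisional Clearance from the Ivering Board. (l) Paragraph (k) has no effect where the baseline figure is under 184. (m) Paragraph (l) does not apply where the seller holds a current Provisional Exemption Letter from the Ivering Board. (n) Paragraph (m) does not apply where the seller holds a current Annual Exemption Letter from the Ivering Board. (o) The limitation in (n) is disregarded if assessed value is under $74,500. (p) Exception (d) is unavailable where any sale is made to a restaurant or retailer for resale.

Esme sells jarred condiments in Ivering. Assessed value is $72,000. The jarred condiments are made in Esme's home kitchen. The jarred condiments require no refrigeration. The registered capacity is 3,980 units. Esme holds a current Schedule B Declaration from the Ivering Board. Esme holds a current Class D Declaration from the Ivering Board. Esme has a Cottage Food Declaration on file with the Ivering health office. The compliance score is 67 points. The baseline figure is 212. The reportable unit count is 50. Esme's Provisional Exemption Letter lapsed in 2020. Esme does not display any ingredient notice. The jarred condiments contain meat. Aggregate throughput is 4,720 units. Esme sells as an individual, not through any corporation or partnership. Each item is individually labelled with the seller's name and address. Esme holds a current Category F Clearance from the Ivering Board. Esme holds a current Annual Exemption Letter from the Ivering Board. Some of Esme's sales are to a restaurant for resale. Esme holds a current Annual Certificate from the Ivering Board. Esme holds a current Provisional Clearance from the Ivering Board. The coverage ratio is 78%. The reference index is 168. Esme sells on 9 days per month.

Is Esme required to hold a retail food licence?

Exception (a) requires that the coverage ratio is no less than 87%; but the coverage ratio is 78%, short of 87%, so (a) is unavailable.
All of (b)'s requirements are met (items are individually labelled; a Cottage Food Declaration is on file; the jarred condiments are shelf-stable). But applying paragraphs (f)–(g): (f) operates — the jarred condiments contain meat. (g) is not engaged (the reportable unit count is 50, short of 72), so (f) stands. Exception (b) does not apply.
Exception (c): a current Schedule B Declaration is held; the jarred condiments are home-kitchen produced — every condition holds. Applying paragraphs (h)–(o): (h) would limit (c) — the reference index is 168, meeting the 135 threshold — but (i) sets (h) aside: (i) operates against (h): a current Annual Certificate is held. (j) is triggered (a current Class D Declaration is held), but is overridden by (k): (k) operates against (j): a current Provisional Clearance is held. (l) is inapplicable (the baseline figure is 212, not under 184), so (k) stands. Exception (c) stands.
Exception (d): aggregate throughput is 4,720 units, less than the 6,610 units limit; the number of selling days per month is 9, less than the 12 limit; a current Category F Clearance is held — every condition holds. But applying paragraph (p): (p) is engaged — some sales are to a restaurant for resale. (d) is therefore removed.
Exception (e) fails — no ingredient notice is displayed.

No — exception (c) applies; Esme is not required to hold a retail food licence.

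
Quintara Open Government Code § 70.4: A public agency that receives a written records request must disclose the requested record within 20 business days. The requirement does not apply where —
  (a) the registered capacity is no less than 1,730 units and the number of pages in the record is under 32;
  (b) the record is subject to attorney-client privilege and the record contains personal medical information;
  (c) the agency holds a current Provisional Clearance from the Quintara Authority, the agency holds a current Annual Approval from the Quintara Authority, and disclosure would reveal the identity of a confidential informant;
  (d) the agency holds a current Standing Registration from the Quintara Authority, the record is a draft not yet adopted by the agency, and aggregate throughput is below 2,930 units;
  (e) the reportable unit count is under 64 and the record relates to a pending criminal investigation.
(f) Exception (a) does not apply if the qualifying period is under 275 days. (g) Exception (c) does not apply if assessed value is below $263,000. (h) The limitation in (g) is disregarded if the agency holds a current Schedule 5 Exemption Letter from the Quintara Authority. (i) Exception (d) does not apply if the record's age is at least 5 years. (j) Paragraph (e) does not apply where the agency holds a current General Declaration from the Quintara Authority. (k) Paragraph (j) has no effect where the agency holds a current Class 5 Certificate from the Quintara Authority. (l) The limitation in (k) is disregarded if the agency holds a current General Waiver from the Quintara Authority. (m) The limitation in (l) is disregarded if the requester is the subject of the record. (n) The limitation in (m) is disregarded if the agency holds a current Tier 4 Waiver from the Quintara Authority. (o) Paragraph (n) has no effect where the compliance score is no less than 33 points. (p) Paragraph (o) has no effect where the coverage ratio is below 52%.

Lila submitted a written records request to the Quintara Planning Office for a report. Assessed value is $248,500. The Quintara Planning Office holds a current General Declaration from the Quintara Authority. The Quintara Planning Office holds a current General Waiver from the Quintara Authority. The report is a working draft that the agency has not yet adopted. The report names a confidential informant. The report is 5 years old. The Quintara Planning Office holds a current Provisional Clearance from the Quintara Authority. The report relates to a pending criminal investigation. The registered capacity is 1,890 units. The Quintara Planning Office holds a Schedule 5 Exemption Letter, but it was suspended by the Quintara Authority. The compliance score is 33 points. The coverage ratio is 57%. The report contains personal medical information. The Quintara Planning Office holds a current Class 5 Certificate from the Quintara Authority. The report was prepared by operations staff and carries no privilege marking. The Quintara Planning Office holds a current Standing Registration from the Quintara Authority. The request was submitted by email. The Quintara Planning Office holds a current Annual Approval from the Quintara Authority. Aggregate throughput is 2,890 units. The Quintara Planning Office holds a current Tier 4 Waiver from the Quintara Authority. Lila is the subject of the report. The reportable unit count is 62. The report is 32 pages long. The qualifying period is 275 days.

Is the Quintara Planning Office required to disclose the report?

Exception (a) does not apply: the number of pages in the record is 32, not under 32.
Exception (b) does not apply: the report carries no privilege marking.
Exception (c): a current Provisional Clearance is held; a current Annual Approval is held; the report names a confidential informant — every condition holds. But applying paragraphs (g)–(h): (g) is engaged — assessed value is $248,500, below the $263,000 limit. (h) is not engaged (the Schedule 5 Exemption Letter is not current), so (g) stands. (c) is therefore removed.
Exception (d): a current Standing Registration is held; the report is an unadopted draft; aggregate throughput is 2,890 units, below the 2,930 units limit — every condition holds. However, paragraph (i) must be considered: (i) applies — the record's age is 5 years, meeting the 5 years threshold. So (d) is unavailable.
All of (e)'s requirements are met (the reportable unit count is 62, under the 64 limit; the report relates to a pending investigation). Considering the limiting provisions: (j) would limit (e) — a current General Declaration is held — but (k) sets (j) aside: (k) operates — a current Class 5 Certificate is held. (l) operates (a current General Waiver is held), but is set aside by (m): (m) operates against (l): Lila is the subject of the report. (n) operates (a current Tier 4 Waiver is held), but is displaced by (o): (o) operates against (n): the compliance score is 33 points, meeting the 33 points threshold. (p) is not triggered (the coverage ratio is 57%, not below 52%), so (o) stands. (e) remains available.

No — exception (e) applies; the Quintara Planning Office is not required to disclose the report.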